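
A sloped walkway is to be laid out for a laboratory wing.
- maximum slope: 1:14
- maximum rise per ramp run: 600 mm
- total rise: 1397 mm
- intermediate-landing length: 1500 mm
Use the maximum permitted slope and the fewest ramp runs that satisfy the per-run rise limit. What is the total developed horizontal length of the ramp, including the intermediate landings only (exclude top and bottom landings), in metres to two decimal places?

22.56 m

1397 / 600 = 2.328 → round up to 3 ramp runs. That means 2 intermediate landings.
Horizontal run for 1397 mm of rise at 1:14 is 1397 × 14 = 19558 mm.
Intermediate landings: 2 × 1500 = 3000 mm.
Total developed length = 19558 + 3000 = 22558 mm.
= 22.56 m.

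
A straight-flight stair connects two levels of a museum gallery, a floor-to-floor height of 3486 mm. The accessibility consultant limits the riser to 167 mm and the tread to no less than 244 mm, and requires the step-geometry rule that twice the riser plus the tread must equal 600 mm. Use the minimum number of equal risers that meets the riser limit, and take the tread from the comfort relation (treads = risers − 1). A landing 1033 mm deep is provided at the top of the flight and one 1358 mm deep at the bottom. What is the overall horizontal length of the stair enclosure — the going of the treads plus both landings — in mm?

At most 167 each: 3486/167 = 20.87, giving 21 risers.
R = 3486 ÷ 21 = 166 mm.
T = 600 − 2·166 = 268 mm, which satisfies the 244 mm minimum.
Going = (21 − 1) × 268 = 5360 mm.
Enclosure = 5360 + 1033 + 1358 = 7751 mm.

7751 mm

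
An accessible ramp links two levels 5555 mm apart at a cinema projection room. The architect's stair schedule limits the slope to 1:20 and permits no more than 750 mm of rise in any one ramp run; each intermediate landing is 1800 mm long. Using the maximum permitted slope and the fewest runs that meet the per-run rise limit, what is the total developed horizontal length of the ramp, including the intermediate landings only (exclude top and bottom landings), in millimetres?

123700 mm

5555 / 750 = 7.41, so 8 ramp runs are needed. That means 7 intermediate landings.
Ramp run (horizontal) at 1:20: 5555 × 20 = 111100 mm.
Intermediate landings: 7 × 1800 = 12600 mm.
Total developed length = 111100 + 12600 = 123700 mm.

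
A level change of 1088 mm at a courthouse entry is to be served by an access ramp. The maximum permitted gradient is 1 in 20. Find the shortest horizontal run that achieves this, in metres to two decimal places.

At 1:20 the run is 20 × 1088 = 21760 mm.
21760 mm = 21.76 m.

21.76 m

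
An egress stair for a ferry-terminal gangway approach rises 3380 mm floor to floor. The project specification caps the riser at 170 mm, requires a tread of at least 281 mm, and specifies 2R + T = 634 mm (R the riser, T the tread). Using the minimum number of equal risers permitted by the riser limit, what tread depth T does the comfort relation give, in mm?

3380 / 170 = 19.882 → round up to 20 risers.
Riser R = 3380 / 20 = 169 mm, within the 170 mm limit.
Tread T = 634 − 2 × 169 = 296 mm (≥ 281 mm).

296 mm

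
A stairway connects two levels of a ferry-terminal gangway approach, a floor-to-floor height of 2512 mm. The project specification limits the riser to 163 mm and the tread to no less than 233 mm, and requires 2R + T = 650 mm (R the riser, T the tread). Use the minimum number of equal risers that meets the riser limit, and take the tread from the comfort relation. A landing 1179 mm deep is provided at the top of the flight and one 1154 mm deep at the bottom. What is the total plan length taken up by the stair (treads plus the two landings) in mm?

7373 mm

At most 163 each: 2512/163 = 15.41, giving 16 risers.
Riser R = 2512 / 16 = 157 mm, within the 163 mm limit.
Tread T = 650 − 2 × 157 = 336 mm (≥ 233 mm).
Treads = 16 − 1 = 15; going = 15 × 336 = 5040 mm.
Add landings: 5040 + 1179 + 1154 = 7373 mm.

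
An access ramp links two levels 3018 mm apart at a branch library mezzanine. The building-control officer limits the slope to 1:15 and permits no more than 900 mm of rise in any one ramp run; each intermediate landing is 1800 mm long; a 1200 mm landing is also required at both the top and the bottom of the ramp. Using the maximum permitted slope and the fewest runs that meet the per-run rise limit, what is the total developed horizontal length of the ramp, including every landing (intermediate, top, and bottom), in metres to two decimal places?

53.07 m

3018 / 900 = 3.353 → round up to 4 ramp runs. That means 3 intermediate landings.
Ramp run (horizontal) at 1:15: 3018 × 15 = 45270 mm.
Intermediate landings: 3 × 1800 = 5400 mm.
Top and bottom landings: 2 × 1200 = 2400 mm.
Total = 45270 + 5400 + 2400 = 53070 mm.
= 53.07 m.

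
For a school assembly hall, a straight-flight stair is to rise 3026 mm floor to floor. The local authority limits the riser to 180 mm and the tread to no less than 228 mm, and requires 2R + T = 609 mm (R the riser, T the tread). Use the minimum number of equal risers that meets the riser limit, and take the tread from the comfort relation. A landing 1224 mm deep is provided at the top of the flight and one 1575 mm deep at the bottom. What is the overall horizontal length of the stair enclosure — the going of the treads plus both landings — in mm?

3026 / 180 = 16.81, so 17 risers are needed.
R = 3026 ÷ 17 = 178 mm.
Tread T = 609 − 2 × 178 = 253 mm (≥ 228 mm).
Treads = 17 − 1 = 16; going = 16 × 253 = 4048 mm.
Enclosure = 4048 + 1224 + 1575 = 6847 mm.

6847 mm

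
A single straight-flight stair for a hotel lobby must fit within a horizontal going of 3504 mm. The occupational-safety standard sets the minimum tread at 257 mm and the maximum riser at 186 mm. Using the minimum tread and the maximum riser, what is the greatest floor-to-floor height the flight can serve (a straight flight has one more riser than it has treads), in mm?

2604 mm

Treads that fit: ⌊3504 / 257⌋ = 13.
Risers = treads + 1 = 14.
Maximum height = 14 × 186 = 2604 mm.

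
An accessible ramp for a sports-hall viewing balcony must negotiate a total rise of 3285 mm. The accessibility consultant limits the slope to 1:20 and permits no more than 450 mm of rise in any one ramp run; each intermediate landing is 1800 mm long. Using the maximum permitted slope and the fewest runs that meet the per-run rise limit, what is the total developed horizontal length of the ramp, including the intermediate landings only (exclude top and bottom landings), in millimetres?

78300 mm

At most 450 each: 3285/450 = 7.30, giving 8 ramp runs. That means 7 intermediate landings.
Ramp run (horizontal) at 1:20: 3285 × 20 = 65700 mm.
7 intermediate landings contribute 7 × 1800 = 12600 mm.
Developed length = 65700 + 12600 = 78300 mm.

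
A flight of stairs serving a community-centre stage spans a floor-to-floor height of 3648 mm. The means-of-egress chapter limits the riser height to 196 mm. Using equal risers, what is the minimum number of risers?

19 risers

3648 / 196 = 18.612 → round up to 19 risers.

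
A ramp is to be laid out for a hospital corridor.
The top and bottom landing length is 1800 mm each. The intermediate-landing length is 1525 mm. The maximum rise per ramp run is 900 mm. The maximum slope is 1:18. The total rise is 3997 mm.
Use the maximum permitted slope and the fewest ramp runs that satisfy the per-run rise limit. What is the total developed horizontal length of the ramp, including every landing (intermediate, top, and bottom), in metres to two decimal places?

81.65 m

3997 / 900 = 4.441 → round up to 5 ramp runs. That means 4 intermediate landings.
Horizontal run for 3997 mm of rise at 1:18 is 3997 × 18 = 71946 mm.
4 intermediate landings contribute 4 × 1525 = 6100 mm.
Top and bottom landings: 2 × 1800 = 3600 mm.
Total = 71946 + 6100 + 3600 = 81646 mm.
= 81.65 m.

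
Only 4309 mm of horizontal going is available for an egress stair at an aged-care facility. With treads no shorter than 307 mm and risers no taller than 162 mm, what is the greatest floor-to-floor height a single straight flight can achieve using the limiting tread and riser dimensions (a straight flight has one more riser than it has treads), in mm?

4309 / 307 = 14.04, so 14 treads fit.
Risers = treads + 1 = 15.
Maximum height = 15 × 162 = 2430 mm.

2430 mm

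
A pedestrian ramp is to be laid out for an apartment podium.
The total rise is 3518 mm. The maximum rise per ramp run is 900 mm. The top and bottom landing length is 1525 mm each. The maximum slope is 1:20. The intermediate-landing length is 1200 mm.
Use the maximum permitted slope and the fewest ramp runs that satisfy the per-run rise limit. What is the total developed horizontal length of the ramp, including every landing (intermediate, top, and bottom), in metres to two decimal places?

⌈3518/900⌉ = 4 ramp runs. That means 3 intermediate landings.
Ramp run (horizontal) at 1:20: 3518 × 20 = 70360 mm.
Intermediate landings: 3 × 1200 = 3600 mm.
Top and bottom landings: 2 × 1525 = 3050 mm.
Total = 70360 + 3600 + 3050 = 77010 mm.
= 77.01 m.

77.01 m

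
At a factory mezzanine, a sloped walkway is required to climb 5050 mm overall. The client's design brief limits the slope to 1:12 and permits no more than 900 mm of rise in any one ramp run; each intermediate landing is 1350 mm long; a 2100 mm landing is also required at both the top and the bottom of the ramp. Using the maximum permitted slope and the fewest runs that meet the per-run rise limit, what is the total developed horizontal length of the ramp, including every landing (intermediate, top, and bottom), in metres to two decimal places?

71.55 m

5050 / 900 = 5.61, so 6 ramp runs are needed. That means 5 intermediate landings.
Ramp run (horizontal) at 1:12: 5050 × 12 = 60600 mm.
5 intermediate landings contribute 5 × 1350 = 6750 mm.
Top and bottom landings: 2 × 2100 = 4200 mm.
Total = 60600 + 6750 + 4200 = 71550 mm.
= 71.55 m.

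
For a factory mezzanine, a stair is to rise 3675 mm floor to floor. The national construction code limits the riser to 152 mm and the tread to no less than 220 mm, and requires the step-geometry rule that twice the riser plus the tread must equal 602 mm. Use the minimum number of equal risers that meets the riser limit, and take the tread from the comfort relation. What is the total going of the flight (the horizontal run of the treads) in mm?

⌈3675/152⌉ = 25 risers.
Riser R = 3675 / 25 = 147 mm, within the 152 mm limit.
From 2R + T = 602: T = 602 − 294 = 308 mm.
Treads = 25 − 1 = 24; going = 24 × 308 = 7392 mm.

7392 mm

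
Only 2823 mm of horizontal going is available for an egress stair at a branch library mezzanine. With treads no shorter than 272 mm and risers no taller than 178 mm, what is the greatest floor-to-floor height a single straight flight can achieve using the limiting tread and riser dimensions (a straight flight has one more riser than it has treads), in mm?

2823 / 272 = 10.38, so 10 treads fit.
Risers = treads + 1 = 11.
Maximum height = 11 × 178 = 1958 mm.

1958 mm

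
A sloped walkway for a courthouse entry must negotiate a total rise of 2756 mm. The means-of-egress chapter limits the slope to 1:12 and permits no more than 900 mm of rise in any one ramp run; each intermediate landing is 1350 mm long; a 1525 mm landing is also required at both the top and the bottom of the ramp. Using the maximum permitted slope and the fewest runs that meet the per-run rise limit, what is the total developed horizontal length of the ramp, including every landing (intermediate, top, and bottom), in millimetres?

40172 mm

⌈2756/900⌉ = 4 ramp runs. That means 3 intermediate landings.
Ramp run (horizontal) at 1:12: 2756 × 12 = 33072 mm.
Intermediate landings: 3 × 1350 = 4050 mm.
Top and bottom landings: 2 × 1525 = 3050 mm.
Total = 33072 + 4050 + 3050 = 40172 mm.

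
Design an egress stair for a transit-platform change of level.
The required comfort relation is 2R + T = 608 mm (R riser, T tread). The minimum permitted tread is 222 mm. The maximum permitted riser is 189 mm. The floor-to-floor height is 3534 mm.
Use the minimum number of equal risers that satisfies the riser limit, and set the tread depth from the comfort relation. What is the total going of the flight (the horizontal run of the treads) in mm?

4248 mm

⌈3534/189⌉ = 19 risers.
Each riser is 3534/19 = 186 mm (≤ 189 mm).
T = 608 − 2·186 = 236 mm, which satisfies the 222 mm minimum.
19 risers give 18 treads; going = 18 × 236 = 4248 mm.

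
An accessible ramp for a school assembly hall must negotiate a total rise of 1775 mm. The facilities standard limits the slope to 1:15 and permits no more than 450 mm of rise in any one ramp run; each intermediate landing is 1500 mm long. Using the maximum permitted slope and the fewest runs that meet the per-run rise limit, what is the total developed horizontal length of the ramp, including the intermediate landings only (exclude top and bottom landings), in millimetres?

31125 mm

⌈1775/450⌉ = 4 ramp runs. That means 3 intermediate landings.
Ramp run (horizontal) at 1:15: 1775 × 15 = 26625 mm.
3 intermediate landings contribute 3 × 1500 = 4500 mm.
Total developed length = 26625 + 4500 = 31125 mm.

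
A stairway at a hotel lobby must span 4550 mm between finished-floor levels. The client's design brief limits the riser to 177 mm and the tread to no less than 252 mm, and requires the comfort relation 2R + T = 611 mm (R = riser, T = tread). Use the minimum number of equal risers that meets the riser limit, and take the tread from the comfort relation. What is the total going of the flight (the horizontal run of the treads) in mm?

6525 mm

4550 / 177 = 25.71, so 26 risers are needed.
R = 4550 ÷ 26 = 175 mm.
From 2R + T = 611: T = 611 − 350 = 261 mm.
Going = (26 − 1) × 261 = 6525 mm.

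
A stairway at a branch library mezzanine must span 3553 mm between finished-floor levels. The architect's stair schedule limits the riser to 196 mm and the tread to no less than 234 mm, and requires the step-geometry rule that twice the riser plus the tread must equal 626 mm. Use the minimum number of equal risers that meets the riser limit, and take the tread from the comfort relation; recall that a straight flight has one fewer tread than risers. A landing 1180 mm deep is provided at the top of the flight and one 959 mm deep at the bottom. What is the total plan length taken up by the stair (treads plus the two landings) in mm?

At most 196 each: 3553/196 = 18.13, giving 19 risers.
Each riser is 3553/19 = 187 mm (≤ 196 mm).
From 2R + T = 626: T = 626 − 374 = 252 mm.
Treads = 19 − 1 = 18; going = 18 × 252 = 4536 mm.
Add landings: 4536 + 1180 + 959 = 6675 mm.

6675 mm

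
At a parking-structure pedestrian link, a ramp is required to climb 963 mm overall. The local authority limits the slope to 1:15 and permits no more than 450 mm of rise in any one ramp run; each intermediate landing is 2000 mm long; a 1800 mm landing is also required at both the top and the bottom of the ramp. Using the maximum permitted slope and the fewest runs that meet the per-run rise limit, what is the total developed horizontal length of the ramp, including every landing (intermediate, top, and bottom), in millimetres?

22045 mm

⌈963/450⌉ = 3 ramp runs. That means 2 intermediate landings.
Ramp run (horizontal) at 1:15: 963 × 15 = 14445 mm.
Intermediate landings: 2 × 2000 = 4000 mm.
Top and bottom landings: 2 × 1800 = 3600 mm.
Total = 14445 + 4000 + 3600 = 22045 mm.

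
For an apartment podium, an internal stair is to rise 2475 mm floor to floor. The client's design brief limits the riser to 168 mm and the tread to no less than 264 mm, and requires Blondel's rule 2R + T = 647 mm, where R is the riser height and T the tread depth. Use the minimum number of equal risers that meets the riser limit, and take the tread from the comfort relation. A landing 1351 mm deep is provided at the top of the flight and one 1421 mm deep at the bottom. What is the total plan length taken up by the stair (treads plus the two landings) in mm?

2475 / 168 = 14.732 → round up to 15 risers.
Each riser is 2475/15 = 165 mm (≤ 168 mm).
Tread T = 647 − 2 × 165 = 317 mm (≥ 264 mm).
Going = (15 − 1) × 317 = 4438 mm.
Enclosure = 4438 + 1351 + 1421 = 7210 mm.

7210 mm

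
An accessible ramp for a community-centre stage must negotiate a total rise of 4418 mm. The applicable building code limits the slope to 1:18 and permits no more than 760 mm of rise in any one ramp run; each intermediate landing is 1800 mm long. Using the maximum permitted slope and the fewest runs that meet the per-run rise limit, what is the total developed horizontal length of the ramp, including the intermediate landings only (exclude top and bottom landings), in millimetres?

88524 mm

⌈4418/760⌉ = 6 ramp runs. That means 5 intermediate landings.
Horizontal run for 4418 mm of rise at 1:18 is 4418 × 18 = 79524 mm.
Intermediate landings: 5 × 1800 = 9000 mm.
Total developed length = 79524 + 9000 = 88524 mm.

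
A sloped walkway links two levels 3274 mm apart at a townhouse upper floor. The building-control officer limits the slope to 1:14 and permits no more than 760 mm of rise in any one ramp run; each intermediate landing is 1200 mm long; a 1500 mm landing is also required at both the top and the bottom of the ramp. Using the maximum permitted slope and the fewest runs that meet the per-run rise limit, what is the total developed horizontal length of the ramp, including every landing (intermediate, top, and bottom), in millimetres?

3274 / 760 = 4.31, so 5 ramp runs are needed. That means 4 intermediate landings.
Ramp run (horizontal) at 1:14: 3274 × 14 = 45836 mm.
Intermediate landings: 4 × 1200 = 4800 mm.
Top and bottom landings: 2 × 1500 = 3000 mm.
Total = 45836 + 4800 + 3000 = 53636 mm.

53636 mm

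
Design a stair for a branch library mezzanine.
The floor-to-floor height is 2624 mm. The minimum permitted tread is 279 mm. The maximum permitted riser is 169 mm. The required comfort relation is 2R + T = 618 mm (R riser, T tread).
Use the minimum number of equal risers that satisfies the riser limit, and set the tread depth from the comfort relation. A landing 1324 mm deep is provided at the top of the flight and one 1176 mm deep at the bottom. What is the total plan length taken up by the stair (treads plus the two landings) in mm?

6850 mm

2624 / 169 = 15.53, so 16 risers are needed.
Each riser is 2624/16 = 164 mm (≤ 169 mm).
T = 618 − 2·164 = 290 mm, which satisfies the 279 mm minimum.
16 risers give 15 treads; going = 15 × 290 = 4350 mm.
Enclosure = 4350 + 1324 + 1176 = 6850 mm.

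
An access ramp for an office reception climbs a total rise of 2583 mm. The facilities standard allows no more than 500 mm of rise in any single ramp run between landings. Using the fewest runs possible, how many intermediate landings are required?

5 intermediate landings

At most 500 each: 2583/500 = 5.17, giving 6 ramp runs.
6 runs are separated by 5 intermediate landings.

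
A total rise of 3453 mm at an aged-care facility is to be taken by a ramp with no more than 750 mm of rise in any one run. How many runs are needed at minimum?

5 runs

3453 / 750 = 4.604 → round up to 5 ramp runs.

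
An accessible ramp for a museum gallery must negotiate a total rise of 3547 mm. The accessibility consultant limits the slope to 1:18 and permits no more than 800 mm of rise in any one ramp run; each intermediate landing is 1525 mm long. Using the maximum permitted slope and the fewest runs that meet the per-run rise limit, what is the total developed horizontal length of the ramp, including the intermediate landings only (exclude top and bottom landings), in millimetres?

3547 / 800 = 4.434 → round up to 5 ramp runs. That means 4 intermediate landings.
Ramp run (horizontal) at 1:18: 3547 × 18 = 63846 mm.
4 intermediate landings contribute 4 × 1525 = 6100 mm.
Developed length = 63846 + 6100 = 69946 mm.

69946 mm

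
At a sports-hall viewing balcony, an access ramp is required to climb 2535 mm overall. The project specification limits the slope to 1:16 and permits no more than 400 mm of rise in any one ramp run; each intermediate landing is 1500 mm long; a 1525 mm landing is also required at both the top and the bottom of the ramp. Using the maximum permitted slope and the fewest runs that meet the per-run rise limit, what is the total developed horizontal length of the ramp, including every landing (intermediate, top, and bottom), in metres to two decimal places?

2535 / 400 = 6.34, so 7 ramp runs are needed. That means 6 intermediate landings.
Horizontal run for 2535 mm of rise at 1:16 is 2535 × 16 = 40560 mm.
Intermediate landings: 6 × 1500 = 9000 mm.
Top and bottom landings: 2 × 1525 = 3050 mm.
Total = 40560 + 9000 + 3050 = 52610 mm.
= 52.61 m.

52.61 m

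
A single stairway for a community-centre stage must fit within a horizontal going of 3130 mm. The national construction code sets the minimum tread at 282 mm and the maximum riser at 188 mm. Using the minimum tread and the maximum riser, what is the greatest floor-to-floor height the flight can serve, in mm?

2256 mm

Treads that fit: ⌊3130 / 282⌋ = 11.
Risers = treads + 1 = 12.
Maximum height = 12 × 188 = 2256 mm.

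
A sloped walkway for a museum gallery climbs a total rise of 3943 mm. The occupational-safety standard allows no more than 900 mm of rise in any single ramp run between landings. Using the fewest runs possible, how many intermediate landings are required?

4 intermediate landings

⌈3943/900⌉ = 5 ramp runs.
5 runs are separated by 4 intermediate landings.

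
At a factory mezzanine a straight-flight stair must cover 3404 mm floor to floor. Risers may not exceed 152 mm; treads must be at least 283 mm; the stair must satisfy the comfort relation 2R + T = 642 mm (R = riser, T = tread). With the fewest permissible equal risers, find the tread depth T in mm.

⌈3404/152⌉ = 23 risers.
R = 3404 ÷ 23 = 148 mm.
T = 642 − 2·148 = 346 mm, which satisfies the 283 mm minimum.

346 mm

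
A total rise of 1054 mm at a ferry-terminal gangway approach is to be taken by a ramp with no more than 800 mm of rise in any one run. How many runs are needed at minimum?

1054 / 800 = 1.317 → round up to 2 ramp runs.

2 runs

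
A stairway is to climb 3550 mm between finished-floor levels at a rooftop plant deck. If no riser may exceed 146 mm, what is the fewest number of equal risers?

3550 / 146 = 24.32, so 25 risers are needed.

25 risers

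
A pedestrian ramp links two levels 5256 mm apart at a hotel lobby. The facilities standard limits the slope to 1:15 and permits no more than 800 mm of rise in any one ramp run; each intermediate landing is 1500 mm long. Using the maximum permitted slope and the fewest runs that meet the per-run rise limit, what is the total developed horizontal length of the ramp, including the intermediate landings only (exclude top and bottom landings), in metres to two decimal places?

5256 / 800 = 6.57, so 7 ramp runs are needed. That means 6 intermediate landings.
Horizontal run for 5256 mm of rise at 1:15 is 5256 × 15 = 78840 mm.
Intermediate landings: 6 × 1500 = 9000 mm.
Total developed length = 78840 + 9000 = 87840 mm.
= 87.84 m.

87.84 m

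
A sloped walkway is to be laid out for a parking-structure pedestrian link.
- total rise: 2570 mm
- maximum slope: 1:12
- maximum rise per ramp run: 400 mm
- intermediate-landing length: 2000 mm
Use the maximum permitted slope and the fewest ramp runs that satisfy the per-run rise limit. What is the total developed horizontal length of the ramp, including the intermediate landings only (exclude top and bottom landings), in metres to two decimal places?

2570 / 400 = 6.42, so 7 ramp runs are needed. That means 6 intermediate landings.
Ramp run (horizontal) at 1:12: 2570 × 12 = 30840 mm.
6 intermediate landings contribute 6 × 2000 = 12000 mm.
Developed length = 30840 + 12000 = 42840 mm.
= 42.84 m.

42.84 m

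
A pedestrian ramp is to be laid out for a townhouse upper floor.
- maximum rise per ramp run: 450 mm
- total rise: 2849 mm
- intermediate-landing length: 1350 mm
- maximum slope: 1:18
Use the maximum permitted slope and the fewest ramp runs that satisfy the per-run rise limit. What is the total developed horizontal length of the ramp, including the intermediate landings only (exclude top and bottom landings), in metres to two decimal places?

2849 / 450 = 6.33, so 7 ramp runs are needed. That means 6 intermediate landings.
Ramp run (horizontal) at 1:18: 2849 × 18 = 51282 mm.
Intermediate landings: 6 × 1350 = 8100 mm.
Developed length = 51282 + 8100 = 59382 mm.
= 59.38 m.

59.38 m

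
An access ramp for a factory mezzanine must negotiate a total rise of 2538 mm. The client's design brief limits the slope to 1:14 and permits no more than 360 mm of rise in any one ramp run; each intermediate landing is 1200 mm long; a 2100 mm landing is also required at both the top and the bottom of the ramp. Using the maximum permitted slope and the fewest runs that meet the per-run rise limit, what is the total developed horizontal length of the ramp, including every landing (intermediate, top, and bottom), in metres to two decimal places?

48.13 m

At most 360 each: 2538/360 = 7.05, giving 8 ramp runs. That means 7 intermediate landings.
Horizontal run for 2538 mm of rise at 1:14 is 2538 × 14 = 35532 mm.
Intermediate landings: 7 × 1200 = 8400 mm.
Top and bottom landings: 2 × 2100 = 4200 mm.
Total = 35532 + 8400 + 4200 = 48132 mm.
= 48.13 m.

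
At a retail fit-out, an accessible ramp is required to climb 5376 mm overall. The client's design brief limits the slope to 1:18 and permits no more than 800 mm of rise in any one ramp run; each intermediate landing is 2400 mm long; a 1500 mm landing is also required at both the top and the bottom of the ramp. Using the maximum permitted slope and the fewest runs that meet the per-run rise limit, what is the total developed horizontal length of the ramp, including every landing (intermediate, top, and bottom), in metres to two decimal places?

5376 / 800 = 6.720 → round up to 7 ramp runs. That means 6 intermediate landings.
Horizontal run for 5376 mm of rise at 1:18 is 5376 × 18 = 96768 mm.
6 intermediate landings contribute 6 × 2400 = 14400 mm.
Top and bottom landings: 2 × 1500 = 3000 mm.
Total = 96768 + 14400 + 3000 = 114168 mm.
= 114.17 m.

114.17 m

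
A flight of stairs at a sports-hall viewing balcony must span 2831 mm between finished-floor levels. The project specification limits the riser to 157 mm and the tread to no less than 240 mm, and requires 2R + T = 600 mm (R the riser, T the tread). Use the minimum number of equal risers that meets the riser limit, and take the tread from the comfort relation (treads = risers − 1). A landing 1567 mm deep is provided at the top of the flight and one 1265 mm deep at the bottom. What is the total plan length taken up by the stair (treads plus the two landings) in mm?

8268 mm

2831 / 157 = 18.032 → round up to 19 risers.
R = 2831 ÷ 19 = 149 mm.
From 2R + T = 600: T = 600 − 298 = 302 mm.
Treads = 19 − 1 = 18; going = 18 × 302 = 5436 mm.
Add landings: 5436 + 1567 + 1265 = 8268 mm.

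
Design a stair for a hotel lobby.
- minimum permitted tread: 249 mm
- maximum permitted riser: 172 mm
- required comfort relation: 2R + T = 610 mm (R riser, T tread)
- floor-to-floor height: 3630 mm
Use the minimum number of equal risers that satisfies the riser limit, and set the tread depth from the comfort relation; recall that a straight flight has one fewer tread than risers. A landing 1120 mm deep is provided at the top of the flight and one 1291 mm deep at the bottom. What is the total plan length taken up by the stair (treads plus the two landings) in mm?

8291 mm

3630 / 172 = 21.10, so 22 risers are needed.
Riser R = 3630 / 22 = 165 mm, within the 172 mm limit.
From 2R + T = 610: T = 610 − 330 = 280 mm.
Treads = 22 − 1 = 21; going = 21 × 280 = 5880 mm.
Add landings: 5880 + 1120 + 1291 = 8291 mm.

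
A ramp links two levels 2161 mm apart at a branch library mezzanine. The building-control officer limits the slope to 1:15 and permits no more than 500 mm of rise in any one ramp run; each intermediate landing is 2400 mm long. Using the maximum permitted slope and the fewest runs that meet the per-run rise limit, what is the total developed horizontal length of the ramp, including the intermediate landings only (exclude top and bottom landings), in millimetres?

At most 500 each: 2161/500 = 4.32, giving 5 ramp runs. That means 4 intermediate landings.
Ramp run (horizontal) at 1:15: 2161 × 15 = 32415 mm.
Intermediate landings: 4 × 2400 = 9600 mm.
Total developed length = 32415 + 9600 = 42015 mm.

42015 mm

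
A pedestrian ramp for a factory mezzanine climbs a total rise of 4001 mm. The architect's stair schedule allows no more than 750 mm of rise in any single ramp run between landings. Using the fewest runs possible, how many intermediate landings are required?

5 intermediate landings

4001 / 750 = 5.335 → round up to 6 ramp runs.
6 runs are separated by 5 intermediate landings.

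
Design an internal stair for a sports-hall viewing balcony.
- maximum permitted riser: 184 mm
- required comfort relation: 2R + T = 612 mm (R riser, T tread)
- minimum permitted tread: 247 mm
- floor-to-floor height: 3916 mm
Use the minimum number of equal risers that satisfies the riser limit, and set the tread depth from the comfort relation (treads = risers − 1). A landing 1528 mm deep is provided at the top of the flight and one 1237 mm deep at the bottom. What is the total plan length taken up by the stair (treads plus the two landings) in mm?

⌈3916/184⌉ = 22 risers.
Each riser is 3916/22 = 178 mm (≤ 184 mm).
T = 612 − 2·178 = 256 mm, which satisfies the 247 mm minimum.
Treads = 22 − 1 = 21; going = 21 × 256 = 5376 mm.
Enclosure = 5376 + 1528 + 1237 = 8141 mm.

8141 mm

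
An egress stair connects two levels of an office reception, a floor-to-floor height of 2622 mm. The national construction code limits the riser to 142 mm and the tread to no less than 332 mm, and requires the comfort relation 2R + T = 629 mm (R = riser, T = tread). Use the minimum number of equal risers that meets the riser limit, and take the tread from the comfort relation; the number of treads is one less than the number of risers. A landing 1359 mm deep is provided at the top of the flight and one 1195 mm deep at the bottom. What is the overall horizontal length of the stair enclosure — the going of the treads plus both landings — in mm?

8908 mm

At most 142 each: 2622/142 = 18.46, giving 19 risers.
R = 2622 ÷ 19 = 138 mm.
From 2R + T = 629: T = 629 − 276 = 353 mm.
Treads = 19 − 1 = 18; going = 18 × 353 = 6354 mm.
Add landings: 6354 + 1359 + 1195 = 8908 mm.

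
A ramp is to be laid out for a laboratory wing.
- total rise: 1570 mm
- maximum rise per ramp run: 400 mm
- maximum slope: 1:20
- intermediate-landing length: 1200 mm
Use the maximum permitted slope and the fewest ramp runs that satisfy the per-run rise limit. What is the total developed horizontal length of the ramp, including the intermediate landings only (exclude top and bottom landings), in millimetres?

1570 / 400 = 3.925 → round up to 4 ramp runs. That means 3 intermediate landings.
Ramp run (horizontal) at 1:20: 1570 × 20 = 31400 mm.
3 intermediate landings contribute 3 × 1200 = 3600 mm.
Total developed length = 31400 + 3600 = 35000 mm.

35000 mm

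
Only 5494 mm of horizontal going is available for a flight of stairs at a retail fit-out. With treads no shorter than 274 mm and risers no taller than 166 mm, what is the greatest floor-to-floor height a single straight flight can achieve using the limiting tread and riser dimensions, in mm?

3486 mm

Treads that fit: ⌊5494 / 274⌋ = 20.
Risers = treads + 1 = 21.
Maximum height = 21 × 166 = 3486 mm.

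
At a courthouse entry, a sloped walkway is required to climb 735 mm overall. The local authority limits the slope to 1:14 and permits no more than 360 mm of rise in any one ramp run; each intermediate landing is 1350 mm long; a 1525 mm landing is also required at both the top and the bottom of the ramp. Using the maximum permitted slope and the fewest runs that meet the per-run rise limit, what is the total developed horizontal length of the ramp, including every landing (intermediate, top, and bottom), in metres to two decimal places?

16.04 m

⌈735/360⌉ = 3 ramp runs. That means 2 intermediate landings.
Horizontal run for 735 mm of rise at 1:14 is 735 × 14 = 10290 mm.
Intermediate landings: 2 × 1350 = 2700 mm.
Top and bottom landings: 2 × 1525 = 3050 mm.
Total = 10290 + 2700 + 3050 = 16040 mm.
= 16.04 m.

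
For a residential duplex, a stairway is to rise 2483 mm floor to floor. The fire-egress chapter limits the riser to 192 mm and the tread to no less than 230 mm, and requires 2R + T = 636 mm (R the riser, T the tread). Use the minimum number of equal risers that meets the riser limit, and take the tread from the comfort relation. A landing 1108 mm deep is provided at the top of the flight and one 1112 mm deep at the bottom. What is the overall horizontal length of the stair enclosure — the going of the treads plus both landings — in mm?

5268 mm

2483 / 192 = 12.932 → round up to 13 risers.
Riser R = 2483 / 13 = 191 mm, within the 192 mm limit.
T = 636 − 2·191 = 254 mm, which satisfies the 230 mm minimum.
Treads = 13 − 1 = 12; going = 12 × 254 = 3048 mm.
Add landings: 3048 + 1108 + 1112 = 5268 mm.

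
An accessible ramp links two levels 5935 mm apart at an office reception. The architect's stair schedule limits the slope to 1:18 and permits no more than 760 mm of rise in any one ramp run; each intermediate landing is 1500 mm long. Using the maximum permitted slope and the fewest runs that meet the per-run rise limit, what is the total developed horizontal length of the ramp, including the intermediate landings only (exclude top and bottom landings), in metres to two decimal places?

⌈5935/760⌉ = 8 ramp runs. That means 7 intermediate landings.
Horizontal run for 5935 mm of rise at 1:18 is 5935 × 18 = 106830 mm.
7 intermediate landings contribute 7 × 1500 = 10500 mm.
Developed length = 106830 + 10500 = 117330 mm.
= 117.33 m.

117.33 m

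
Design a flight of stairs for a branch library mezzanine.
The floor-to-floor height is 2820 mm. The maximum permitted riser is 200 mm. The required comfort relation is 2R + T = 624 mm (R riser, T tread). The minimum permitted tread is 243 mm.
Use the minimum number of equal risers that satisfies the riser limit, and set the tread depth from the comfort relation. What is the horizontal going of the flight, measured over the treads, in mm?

At most 200 each: 2820/200 = 14.10, giving 15 risers.
Each riser is 2820/15 = 188 mm (≤ 200 mm).
From 2R + T = 624: T = 624 − 376 = 248 mm.
Going = (15 − 1) × 248 = 3472 mm.

3472 mm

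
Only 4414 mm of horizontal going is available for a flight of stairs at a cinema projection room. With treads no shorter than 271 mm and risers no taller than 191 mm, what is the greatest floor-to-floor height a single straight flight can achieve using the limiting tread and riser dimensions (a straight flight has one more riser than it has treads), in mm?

3247 mm

4414 / 271 = 16.29, so 16 treads fit.
Risers = treads + 1 = 17.
Maximum height = 17 × 191 = 3247 mm.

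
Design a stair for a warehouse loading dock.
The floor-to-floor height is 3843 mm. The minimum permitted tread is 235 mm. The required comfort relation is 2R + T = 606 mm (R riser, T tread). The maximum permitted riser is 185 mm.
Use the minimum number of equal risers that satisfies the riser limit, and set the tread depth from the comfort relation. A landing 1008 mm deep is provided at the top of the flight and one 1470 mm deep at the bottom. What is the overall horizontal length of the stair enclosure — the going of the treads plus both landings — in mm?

7278 mm

3843 / 185 = 20.77, so 21 risers are needed.
R = 3843 ÷ 21 = 183 mm.
From 2R + T = 606: T = 606 − 366 = 240 mm.
21 risers give 20 treads; going = 20 × 240 = 4800 mm.
Add landings: 4800 + 1008 + 1470 = 7278 mm.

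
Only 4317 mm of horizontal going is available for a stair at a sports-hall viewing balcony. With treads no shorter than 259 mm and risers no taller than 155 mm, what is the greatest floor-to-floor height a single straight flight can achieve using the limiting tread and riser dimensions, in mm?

2635 mm

Treads that fit: ⌊4317 / 259⌋ = 16.
Risers = treads + 1 = 17.
Maximum height = 17 × 155 = 2635 mm.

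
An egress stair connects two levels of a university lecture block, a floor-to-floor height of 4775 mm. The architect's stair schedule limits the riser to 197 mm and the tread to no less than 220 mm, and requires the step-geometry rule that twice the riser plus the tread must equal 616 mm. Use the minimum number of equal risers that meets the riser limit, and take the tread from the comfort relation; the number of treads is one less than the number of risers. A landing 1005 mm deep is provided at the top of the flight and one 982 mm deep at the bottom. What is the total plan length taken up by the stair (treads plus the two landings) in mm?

At most 197 each: 4775/197 = 24.24, giving 25 risers.
Riser R = 4775 / 25 = 191 mm, within the 197 mm limit.
Tread T = 616 − 2 × 191 = 234 mm (≥ 220 mm).
Going = (25 − 1) × 234 = 5616 mm.
Enclosure = 5616 + 1005 + 982 = 7603 mm.

7603 mm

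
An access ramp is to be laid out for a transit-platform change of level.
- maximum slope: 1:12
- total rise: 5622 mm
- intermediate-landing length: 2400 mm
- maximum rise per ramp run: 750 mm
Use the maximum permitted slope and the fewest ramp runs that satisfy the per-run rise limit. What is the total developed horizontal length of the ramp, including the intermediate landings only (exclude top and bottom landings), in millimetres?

84264 mm

⌈5622/750⌉ = 8 ramp runs. That means 7 intermediate landings.
Horizontal run for 5622 mm of rise at 1:12 is 5622 × 12 = 67464 mm.
Intermediate landings: 7 × 2400 = 16800 mm.
Developed length = 67464 + 16800 = 84264 mm.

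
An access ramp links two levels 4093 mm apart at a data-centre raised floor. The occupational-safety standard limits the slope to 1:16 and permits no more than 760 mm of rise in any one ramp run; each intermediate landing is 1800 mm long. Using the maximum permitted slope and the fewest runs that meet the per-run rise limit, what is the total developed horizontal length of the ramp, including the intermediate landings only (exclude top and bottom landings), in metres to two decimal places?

74.49 m

4093 / 760 = 5.386 → round up to 6 ramp runs. That means 5 intermediate landings.
Ramp run (horizontal) at 1:16: 4093 × 16 = 65488 mm.
Intermediate landings: 5 × 1800 = 9000 mm.
Developed length = 65488 + 9000 = 74488 mm.
= 74.49 m.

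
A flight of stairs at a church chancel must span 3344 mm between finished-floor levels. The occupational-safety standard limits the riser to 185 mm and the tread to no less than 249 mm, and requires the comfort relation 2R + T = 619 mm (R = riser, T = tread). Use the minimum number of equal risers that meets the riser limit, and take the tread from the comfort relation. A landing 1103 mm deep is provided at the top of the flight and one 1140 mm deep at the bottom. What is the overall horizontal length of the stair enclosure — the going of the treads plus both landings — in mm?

7049 mm

3344 / 185 = 18.08, so 19 risers are needed.
R = 3344 ÷ 19 = 176 mm.
T = 619 − 2·176 = 267 mm, which satisfies the 249 mm minimum.
Treads = 19 − 1 = 18; going = 18 × 267 = 4806 mm.
Enclosure = 4806 + 1103 + 1140 = 7049 mm.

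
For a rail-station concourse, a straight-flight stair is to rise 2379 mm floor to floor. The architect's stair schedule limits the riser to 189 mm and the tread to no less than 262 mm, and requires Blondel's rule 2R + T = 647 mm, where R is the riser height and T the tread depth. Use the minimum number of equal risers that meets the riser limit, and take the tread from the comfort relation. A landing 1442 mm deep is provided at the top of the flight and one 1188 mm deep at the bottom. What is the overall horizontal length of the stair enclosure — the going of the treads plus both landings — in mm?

⌈2379/189⌉ = 13 risers.
Riser R = 2379 / 13 = 183 mm, within the 189 mm limit.
T = 647 − 2·183 = 281 mm, which satisfies the 262 mm minimum.
Going = (13 − 1) × 281 = 3372 mm.
Add landings: 3372 + 1442 + 1188 = 6002 mm.

6002 mm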